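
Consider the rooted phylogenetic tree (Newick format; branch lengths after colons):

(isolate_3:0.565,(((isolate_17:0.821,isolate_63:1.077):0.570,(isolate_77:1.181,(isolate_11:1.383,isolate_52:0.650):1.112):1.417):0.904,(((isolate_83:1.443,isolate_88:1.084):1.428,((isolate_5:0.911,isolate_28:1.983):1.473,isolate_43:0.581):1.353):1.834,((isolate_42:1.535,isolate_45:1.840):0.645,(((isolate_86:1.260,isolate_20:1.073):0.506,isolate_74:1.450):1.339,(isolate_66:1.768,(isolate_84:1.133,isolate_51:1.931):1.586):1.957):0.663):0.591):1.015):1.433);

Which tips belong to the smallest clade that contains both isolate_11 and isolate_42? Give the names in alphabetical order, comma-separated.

isolate_11, isolate_17, isolate_20, isolate_28, isolate_42, isolate_43, isolate_45, isolate_5, isolate_51, isolate_52, isolate_63, isolate_66, isolate_74, isolate_77, isolate_83, isolate_84, isolate_86, isolate_88

Tracing isolate_11: it sits inside (isolate_11,isolate_52).
Tracing isolate_42: it sits inside (isolate_42,isolate_45).
The smallest clade enclosing both is (((isolate_17,isolate_63),(isolate_77,(isolate_11,isolate_52))),(((isolate_83,isolate_88),((isolate_5,isolate_28),isolate_43)),((isolate_42,isolate_45),(((isolate_86,isolate_20),isolate_74),(isolate_66,(isolate_84,isolate_51)))))); the answer is its 18 terminal taxa in alphabetical order.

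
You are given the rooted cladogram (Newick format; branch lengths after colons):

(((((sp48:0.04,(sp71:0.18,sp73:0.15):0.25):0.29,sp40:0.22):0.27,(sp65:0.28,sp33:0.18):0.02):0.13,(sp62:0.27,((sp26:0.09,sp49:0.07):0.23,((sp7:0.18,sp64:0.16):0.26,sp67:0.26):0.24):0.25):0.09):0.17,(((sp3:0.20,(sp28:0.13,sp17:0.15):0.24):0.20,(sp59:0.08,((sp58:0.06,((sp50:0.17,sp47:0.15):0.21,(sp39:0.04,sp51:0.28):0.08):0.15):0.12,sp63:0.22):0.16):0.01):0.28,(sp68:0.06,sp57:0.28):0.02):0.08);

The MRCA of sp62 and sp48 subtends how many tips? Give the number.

12

The MRCA of sp62 and sp48 is the node subtending ((((sp48,(sp71,sp73)),sp40),(sp65,sp33)),(sp62,((sp26,sp49),((sp7,sp64),sp67)))).
That clade contains 12 terminal taxa: sp26, sp33, sp40, sp48, sp49, sp62, sp64, sp65, sp67, sp7, sp71, sp73.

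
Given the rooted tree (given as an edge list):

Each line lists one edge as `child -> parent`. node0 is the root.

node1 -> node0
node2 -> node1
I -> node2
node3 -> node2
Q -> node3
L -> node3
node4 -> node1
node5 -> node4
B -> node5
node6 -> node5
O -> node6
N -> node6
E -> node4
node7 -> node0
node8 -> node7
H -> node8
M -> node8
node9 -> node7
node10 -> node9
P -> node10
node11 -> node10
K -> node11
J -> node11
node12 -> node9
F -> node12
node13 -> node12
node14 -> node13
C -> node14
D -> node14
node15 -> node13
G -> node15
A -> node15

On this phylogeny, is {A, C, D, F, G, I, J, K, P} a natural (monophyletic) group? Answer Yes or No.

No

The MRCA of the listed taxa is the root, so the smallest clade containing them is the whole tree.
That clade also contains B, E, H, L, M, N, O, Q, which are not in the proposed group, so the group is not monophyletic.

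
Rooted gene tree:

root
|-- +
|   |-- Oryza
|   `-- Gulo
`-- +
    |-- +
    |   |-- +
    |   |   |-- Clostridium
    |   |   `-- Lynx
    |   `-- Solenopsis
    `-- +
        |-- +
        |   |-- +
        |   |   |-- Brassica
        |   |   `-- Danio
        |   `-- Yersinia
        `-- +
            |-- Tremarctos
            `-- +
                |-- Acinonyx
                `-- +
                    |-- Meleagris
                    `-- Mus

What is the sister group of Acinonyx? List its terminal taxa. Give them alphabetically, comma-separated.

Meleagris, Mus

Acinonyx attaches to the tree at the node subtending (Acinonyx,(Meleagris,Mus)).
The other lineage descending from that same node — the sister group — is (Meleagris,Mus); its 2 tips in alphabetical order are the answer.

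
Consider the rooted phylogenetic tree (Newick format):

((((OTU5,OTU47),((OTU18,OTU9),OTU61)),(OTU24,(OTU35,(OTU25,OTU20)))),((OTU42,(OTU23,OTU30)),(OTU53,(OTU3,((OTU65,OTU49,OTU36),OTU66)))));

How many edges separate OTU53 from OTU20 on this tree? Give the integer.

8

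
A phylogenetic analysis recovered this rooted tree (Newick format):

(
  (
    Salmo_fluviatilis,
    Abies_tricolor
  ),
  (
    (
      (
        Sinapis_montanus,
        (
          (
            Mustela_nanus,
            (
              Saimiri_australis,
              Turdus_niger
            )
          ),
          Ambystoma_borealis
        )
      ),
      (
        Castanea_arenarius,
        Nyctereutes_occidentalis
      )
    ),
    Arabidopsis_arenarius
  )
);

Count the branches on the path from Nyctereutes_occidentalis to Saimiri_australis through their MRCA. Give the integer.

7

The MRCA of Nyctereutes_occidentalis and Saimiri_australis is the node subtending ((Sinapis_montanus,((Mustela_nanus,(Saimiri_australis,Turdus_niger)),Ambystoma_borealis)),(Castanea_arenarius,Nyctereutes_occidentalis)).
From Nyctereutes_occidentalis up to that node: 2 branches. From Saimiri_australis up to the same node: 5 branches. Total: 2 + 5 = 7.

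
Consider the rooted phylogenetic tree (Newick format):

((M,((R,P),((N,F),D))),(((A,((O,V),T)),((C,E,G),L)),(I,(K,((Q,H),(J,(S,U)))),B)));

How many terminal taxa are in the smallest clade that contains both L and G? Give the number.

The MRCA of L and G is the node subtending ((C,E,G),L).
That clade contains 4 terminal taxa: C, E, G, L.

4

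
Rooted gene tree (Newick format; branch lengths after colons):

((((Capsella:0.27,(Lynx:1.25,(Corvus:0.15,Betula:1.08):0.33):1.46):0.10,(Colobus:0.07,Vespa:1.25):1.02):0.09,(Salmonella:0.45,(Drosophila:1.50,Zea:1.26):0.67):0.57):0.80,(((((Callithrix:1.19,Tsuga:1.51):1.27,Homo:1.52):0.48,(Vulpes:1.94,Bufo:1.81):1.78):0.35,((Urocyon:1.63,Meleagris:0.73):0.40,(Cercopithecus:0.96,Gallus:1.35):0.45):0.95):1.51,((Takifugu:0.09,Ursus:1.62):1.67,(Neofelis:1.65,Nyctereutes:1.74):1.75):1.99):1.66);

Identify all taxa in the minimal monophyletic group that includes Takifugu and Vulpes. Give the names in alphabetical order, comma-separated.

Tracing Takifugu: it sits inside (Takifugu,Ursus).
Tracing Vulpes: it sits inside (Vulpes,Bufo).
The smallest clade enclosing both is (((((Callithrix,Tsuga),Homo),(Vulpes,Bufo)),((Urocyon,Meleagris),(Cercopithecus,Gallus))),((Takifugu,Ursus),(Neofelis,Nyctereutes))); the answer is its 13 terminal taxa in alphabetical order.

Bufo, Callithrix, Cercopithecus, Gallus, Homo, Meleagris, Neofelis, Nyctereutes, Takifugu, Tsuga, Urocyon, Ursus, Vulpes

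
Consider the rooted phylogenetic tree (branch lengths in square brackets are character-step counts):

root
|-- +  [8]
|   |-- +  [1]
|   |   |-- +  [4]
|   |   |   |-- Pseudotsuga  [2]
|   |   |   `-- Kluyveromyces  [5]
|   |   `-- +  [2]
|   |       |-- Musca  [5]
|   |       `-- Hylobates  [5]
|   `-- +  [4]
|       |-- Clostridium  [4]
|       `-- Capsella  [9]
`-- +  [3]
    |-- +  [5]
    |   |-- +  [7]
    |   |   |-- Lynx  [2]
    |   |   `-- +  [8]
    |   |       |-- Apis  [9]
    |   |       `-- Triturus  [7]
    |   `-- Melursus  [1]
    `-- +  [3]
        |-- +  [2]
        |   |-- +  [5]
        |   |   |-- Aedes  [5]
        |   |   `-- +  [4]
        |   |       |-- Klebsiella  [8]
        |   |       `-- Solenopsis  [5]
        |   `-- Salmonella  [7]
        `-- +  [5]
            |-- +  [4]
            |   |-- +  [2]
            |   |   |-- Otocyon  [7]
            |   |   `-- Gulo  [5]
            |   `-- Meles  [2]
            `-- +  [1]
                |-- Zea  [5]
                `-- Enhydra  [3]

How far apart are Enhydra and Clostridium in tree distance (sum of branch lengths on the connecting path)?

31

The path runs Enhydra → … → MRCA → … → Clostridium; the MRCA is the root of the tree.
Branch lengths along that path: 3 + 1 + 5 + 3 + 3 + 8 + 4 + 4 = 31.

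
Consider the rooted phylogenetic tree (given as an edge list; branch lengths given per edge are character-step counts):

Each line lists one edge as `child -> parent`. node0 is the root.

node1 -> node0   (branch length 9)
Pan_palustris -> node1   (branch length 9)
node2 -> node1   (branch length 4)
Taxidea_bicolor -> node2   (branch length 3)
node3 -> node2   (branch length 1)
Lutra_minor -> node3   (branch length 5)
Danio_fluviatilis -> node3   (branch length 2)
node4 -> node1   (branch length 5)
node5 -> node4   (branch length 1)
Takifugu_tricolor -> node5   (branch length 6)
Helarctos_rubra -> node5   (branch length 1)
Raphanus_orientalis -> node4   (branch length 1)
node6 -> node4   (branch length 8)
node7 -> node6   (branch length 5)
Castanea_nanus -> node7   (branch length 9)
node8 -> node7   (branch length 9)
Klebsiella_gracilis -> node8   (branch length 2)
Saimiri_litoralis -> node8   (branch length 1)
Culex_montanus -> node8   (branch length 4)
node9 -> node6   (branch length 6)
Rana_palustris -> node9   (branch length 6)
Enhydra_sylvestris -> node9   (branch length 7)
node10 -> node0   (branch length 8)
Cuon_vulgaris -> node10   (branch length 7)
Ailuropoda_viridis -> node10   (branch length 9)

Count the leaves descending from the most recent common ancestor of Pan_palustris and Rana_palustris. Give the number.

The MRCA of Pan_palustris and Rana_palustris is the node subtending (Pan_palustris,(Taxidea_bicolor,(Lutra_minor,Danio_fluviatilis)),((Takifugu_tricolor,Helarctos_rubra),Raphanus_orientalis,((Castanea_nanus,(Klebsiella_gracilis,Saimiri_litoralis,Culex_montanus)),(Rana_palustris,Enhydra_sylvestris)))).
That clade contains 13 terminal taxa: Castanea_nanus, Culex_montanus, Danio_fluviatilis, Enhydra_sylvestris, Helarctos_rubra, Klebsiella_gracilis, Lutra_minor, Pan_palustris, Rana_palustris, Raphanus_orientalis, Saimiri_litoralis, Takifugu_tricolor, Taxidea_bicolor.

13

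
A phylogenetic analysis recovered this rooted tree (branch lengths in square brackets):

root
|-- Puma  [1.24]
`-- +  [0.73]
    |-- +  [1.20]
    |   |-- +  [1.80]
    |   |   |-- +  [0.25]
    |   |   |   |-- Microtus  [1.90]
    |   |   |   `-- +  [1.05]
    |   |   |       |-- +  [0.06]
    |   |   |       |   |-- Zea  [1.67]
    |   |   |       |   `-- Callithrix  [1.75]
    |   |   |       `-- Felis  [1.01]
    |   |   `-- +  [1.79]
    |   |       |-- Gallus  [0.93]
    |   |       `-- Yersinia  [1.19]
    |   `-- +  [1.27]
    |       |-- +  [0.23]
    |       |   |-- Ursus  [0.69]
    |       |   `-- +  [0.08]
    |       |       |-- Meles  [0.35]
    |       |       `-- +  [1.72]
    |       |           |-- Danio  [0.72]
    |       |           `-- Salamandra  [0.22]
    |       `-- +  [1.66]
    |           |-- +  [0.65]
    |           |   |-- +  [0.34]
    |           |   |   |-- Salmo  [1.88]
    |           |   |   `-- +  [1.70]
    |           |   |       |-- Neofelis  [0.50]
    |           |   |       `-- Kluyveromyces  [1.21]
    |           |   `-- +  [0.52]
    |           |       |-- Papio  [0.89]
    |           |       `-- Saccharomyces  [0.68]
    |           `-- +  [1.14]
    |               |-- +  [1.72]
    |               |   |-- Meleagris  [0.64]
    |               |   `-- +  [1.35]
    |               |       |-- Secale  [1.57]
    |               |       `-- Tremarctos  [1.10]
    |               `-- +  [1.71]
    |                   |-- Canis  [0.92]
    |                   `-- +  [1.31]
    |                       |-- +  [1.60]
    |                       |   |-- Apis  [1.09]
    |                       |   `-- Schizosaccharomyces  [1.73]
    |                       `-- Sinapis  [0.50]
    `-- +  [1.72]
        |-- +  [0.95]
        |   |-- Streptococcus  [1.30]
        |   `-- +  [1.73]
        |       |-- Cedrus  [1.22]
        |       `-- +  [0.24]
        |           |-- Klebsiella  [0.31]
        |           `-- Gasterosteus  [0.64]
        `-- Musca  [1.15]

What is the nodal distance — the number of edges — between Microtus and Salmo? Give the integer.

8

The MRCA of Microtus and Salmo is the node subtending (((Microtus,((Zea,Callithrix),Felis)),(Gallus,Yersinia)),((Ursus,(Meles,(Danio,Salamandra))),(((Salmo,(Neofelis,Kluyveromyces)),(Papio,Saccharomyces)),((Meleagris,(Secale,Tremarctos)),(Canis,((Apis,Schizosaccharomyces),Sinapis)))))).
From Microtus up to that node: 3 branches. From Salmo up to the same node: 5 branches. Total: 3 + 5 = 8.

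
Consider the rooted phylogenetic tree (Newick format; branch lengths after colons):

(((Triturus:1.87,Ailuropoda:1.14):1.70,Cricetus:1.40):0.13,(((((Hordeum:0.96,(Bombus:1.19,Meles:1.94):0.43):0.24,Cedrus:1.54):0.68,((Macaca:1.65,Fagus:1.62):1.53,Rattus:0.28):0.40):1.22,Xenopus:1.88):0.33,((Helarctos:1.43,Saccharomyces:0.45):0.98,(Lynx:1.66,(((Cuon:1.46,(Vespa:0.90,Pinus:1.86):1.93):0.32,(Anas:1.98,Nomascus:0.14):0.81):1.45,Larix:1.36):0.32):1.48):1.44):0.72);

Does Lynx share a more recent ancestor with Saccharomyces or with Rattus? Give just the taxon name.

Saccharomyces

The MRCA of Lynx and Saccharomyces subtends ((Helarctos,Saccharomyces),(Lynx,(((Cuon,(Vespa,Pinus)),(Anas,Nomascus)),Larix))) (9 taxa).
The MRCA of Lynx and Rattus subtends (((((Hordeum,(Bombus,Meles)),Cedrus),((Macaca,Fagus),Rattus)),Xenopus),((Helarctos,Saccharomyces),(Lynx,(((Cuon,(Vespa,Pinus)),(Anas,Nomascus)),Larix)))) (17 taxa).
The first is nested inside the second, so Lynx shares a more recent common ancestor with Saccharomyces.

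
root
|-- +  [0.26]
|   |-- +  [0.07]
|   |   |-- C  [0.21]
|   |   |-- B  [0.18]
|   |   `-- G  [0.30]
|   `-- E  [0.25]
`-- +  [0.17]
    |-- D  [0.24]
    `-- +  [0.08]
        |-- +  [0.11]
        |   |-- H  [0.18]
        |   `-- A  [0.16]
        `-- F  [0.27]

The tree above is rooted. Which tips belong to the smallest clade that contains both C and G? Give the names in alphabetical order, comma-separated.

Tracing C: it sits inside (C,B,G).
Tracing G: it sits inside (C,B,G).
The smallest clade enclosing both is (C,B,G); the answer is its 3 terminal taxa in alphabetical order.

B, C, G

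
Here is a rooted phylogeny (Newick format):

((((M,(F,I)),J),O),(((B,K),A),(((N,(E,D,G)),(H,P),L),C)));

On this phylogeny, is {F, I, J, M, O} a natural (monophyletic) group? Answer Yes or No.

Yes

The most recent common ancestor of these taxa subtends (((M,(F,I)),J),O).
That clade has exactly 5 tips — every listed taxon and nothing else — so the group is monophyletic.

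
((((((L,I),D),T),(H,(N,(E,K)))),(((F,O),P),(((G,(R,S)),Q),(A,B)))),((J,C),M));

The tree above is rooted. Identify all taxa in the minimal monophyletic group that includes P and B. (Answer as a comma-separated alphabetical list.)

Tracing P: it sits inside ((F,O),P).
Tracing B: it sits inside (A,B).
The smallest clade enclosing both is (((F,O),P),(((G,(R,S)),Q),(A,B))); the answer is its 9 terminal taxa in alphabetical order.

A, B, F, G, O, P, Q, R, S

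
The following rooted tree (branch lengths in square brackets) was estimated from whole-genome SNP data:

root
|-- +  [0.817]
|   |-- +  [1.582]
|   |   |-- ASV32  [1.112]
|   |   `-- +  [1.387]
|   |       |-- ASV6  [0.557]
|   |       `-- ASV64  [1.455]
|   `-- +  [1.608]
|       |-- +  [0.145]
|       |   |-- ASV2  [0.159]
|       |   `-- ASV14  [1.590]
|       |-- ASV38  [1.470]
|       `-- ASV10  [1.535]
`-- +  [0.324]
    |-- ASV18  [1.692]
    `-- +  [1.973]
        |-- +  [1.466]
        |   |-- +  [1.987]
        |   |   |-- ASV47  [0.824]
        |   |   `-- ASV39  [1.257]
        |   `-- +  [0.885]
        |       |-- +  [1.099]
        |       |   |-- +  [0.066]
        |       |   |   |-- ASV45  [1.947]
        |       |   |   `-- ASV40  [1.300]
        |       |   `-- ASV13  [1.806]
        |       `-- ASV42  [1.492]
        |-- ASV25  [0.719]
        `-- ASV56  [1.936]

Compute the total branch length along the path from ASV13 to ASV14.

11.713

The path runs ASV13 → … → MRCA → … → ASV14; the MRCA is the root of the tree.
Branch lengths along that path: 1.806 + 1.099 + 0.885 + 1.466 + 1.973 + 0.324 + 0.817 + 1.608 + 0.145 + 1.590 = 11.713.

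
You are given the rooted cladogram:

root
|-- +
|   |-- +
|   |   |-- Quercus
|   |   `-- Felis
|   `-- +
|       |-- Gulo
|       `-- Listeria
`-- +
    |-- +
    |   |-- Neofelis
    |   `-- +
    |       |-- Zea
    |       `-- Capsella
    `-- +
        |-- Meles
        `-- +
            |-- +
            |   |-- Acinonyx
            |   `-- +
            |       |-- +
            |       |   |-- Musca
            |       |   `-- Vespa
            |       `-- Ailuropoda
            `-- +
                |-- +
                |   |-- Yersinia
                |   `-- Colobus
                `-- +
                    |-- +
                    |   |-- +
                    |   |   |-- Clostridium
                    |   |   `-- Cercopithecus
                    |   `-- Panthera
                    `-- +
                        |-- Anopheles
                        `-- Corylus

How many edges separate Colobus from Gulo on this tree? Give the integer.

The MRCA of Colobus and Gulo is the root of the tree.
From Colobus up to that node: 6 branches. From Gulo up to the same node: 3 branches. Total: 6 + 3 = 9.

9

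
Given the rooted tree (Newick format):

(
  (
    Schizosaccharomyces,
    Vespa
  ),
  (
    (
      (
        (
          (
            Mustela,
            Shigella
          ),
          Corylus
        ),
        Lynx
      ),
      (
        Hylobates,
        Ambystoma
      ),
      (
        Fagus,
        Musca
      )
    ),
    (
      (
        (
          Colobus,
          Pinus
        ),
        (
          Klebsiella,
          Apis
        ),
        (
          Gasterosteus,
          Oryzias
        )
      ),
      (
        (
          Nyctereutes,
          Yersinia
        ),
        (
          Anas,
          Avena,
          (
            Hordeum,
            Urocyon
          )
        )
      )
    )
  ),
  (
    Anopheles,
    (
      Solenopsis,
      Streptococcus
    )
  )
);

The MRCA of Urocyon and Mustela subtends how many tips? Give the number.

20

The MRCA of Urocyon and Mustela is the node subtending (((((Mustela,Shigella),Corylus),Lynx),(Hylobates,Ambystoma),(Fagus,Musca)),(((Colobus,Pinus),(Klebsiella,Apis),(Gasterosteus,Oryzias)),((Nyctereutes,Yersinia),(Anas,Avena,(Hordeum,Urocyon))))).
That clade contains 20 terminal taxa: Ambystoma, Anas, Apis, Avena, Colobus, Corylus, Fagus, Gasterosteus, Hordeum, Hylobates, Klebsiella, Lynx, Musca, Mustela, Nyctereutes, Oryzias, Pinus, Shigella, Urocyon, Yersinia.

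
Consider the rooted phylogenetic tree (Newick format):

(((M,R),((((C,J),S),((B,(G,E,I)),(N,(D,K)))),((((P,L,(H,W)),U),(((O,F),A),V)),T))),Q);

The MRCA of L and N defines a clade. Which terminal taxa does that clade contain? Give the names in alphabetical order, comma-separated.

A, B, C, D, E, F, G, H, I, J, K, L, N, O, P, S, T, U, V, W

Tracing L: it sits inside (P,L,(H,W)).
Tracing N: it sits inside (N,(D,K)).
The smallest clade enclosing both is ((((C,J),S),((B,(G,E,I)),(N,(D,K)))),((((P,L,(H,W)),U),(((O,F),A),V)),T)); the answer is its 20 terminal taxa in alphabetical order.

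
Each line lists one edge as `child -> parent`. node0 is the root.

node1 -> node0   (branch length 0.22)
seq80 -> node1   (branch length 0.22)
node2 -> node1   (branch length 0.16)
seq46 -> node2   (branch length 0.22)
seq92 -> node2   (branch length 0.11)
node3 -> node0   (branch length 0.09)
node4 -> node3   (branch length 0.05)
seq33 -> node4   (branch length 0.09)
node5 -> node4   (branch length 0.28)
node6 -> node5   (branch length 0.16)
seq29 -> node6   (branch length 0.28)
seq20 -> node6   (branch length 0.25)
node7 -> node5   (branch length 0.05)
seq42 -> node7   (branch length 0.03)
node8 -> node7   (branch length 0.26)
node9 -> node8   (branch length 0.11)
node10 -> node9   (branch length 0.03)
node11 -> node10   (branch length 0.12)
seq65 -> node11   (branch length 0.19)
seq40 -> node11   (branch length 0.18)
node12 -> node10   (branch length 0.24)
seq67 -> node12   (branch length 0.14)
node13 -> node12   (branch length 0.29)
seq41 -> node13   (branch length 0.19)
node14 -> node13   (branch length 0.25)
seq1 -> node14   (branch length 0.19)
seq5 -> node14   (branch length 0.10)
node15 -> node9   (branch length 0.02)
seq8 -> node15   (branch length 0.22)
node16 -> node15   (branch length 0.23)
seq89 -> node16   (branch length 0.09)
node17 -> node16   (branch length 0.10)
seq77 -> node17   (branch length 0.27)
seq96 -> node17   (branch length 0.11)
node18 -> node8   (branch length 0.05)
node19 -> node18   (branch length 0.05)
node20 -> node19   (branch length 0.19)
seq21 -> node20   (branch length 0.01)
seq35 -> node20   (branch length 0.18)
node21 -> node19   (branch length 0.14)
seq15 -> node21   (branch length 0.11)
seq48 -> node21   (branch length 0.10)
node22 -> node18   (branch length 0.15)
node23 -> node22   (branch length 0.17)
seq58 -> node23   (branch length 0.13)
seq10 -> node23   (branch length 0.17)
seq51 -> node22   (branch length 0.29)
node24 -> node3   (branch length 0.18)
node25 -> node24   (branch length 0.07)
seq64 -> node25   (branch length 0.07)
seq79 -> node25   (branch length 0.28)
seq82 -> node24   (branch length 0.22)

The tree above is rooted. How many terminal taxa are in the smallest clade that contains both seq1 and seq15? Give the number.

The MRCA of seq1 and seq15 is the node subtending ((((seq65,seq40),(seq67,(seq41,(seq1,seq5)))),(seq8,(seq89,(seq77,seq96)))),(((seq21,seq35),(seq15,seq48)),((seq58,seq10),seq51))).
That clade contains 17 terminal taxa: seq1, seq10, seq15, seq21, seq35, seq40, seq41, seq48, seq5, seq51, seq58, seq65, seq67, seq77, seq8, seq89, seq96.

17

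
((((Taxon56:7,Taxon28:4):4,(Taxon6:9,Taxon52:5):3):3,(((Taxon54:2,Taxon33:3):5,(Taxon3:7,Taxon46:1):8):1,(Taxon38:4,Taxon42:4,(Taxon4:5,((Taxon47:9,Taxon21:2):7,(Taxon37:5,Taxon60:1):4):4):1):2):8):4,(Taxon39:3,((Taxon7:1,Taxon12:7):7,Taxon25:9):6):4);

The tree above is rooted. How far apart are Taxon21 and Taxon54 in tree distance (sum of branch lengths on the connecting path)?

24

The path runs Taxon21 → … → MRCA → … → Taxon54; the MRCA is the node subtending (((Taxon54,Taxon33),(Taxon3,Taxon46)),(Taxon38,Taxon42,(Taxon4,((Taxon47,Taxon21),(Taxon37,Taxon60))))).
Branch lengths along that path: 2 + 7 + 4 + 1 + 2 + 1 + 5 + 2 = 24.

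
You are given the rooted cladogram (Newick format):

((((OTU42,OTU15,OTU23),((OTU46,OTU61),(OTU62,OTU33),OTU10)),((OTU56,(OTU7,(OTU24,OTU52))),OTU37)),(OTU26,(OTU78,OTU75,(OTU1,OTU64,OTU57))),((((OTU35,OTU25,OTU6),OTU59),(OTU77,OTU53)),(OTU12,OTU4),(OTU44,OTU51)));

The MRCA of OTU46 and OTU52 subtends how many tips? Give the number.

The MRCA of OTU46 and OTU52 is the node subtending (((OTU42,OTU15,OTU23),((OTU46,OTU61),(OTU62,OTU33),OTU10)),((OTU56,(OTU7,(OTU24,OTU52))),OTU37)).
That clade contains 13 terminal taxa: OTU10, OTU15, OTU23, OTU24, OTU33, OTU37, OTU42, OTU46, OTU52, OTU56, OTU61, OTU62, OTU7.

13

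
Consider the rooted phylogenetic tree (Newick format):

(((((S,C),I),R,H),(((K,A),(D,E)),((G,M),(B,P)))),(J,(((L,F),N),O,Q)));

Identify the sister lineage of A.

A attaches to the tree at the node subtending (K,A).
The other lineage descending from that same node — the sister group — is the single tip K.

K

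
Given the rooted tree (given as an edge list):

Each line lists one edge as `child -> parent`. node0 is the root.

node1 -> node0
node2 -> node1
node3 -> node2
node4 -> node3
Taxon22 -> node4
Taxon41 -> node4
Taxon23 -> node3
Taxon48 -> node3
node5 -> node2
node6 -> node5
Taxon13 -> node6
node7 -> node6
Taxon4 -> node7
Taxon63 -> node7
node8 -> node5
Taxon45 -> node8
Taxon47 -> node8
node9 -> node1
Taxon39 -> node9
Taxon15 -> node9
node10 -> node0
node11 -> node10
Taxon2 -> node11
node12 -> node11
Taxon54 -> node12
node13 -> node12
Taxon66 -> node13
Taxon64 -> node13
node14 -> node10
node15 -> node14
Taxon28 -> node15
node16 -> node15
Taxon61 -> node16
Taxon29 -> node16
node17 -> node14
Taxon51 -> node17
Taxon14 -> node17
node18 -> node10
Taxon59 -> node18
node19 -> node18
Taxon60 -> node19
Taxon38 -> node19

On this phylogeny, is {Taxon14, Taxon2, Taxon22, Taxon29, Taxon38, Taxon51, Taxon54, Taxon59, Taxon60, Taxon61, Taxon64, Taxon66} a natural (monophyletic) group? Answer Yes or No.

The MRCA of the listed taxa is the root, so the smallest clade containing them is the whole tree.
That clade also contains Taxon13, Taxon15, Taxon23, Taxon28, Taxon39, Taxon4, Taxon41, Taxon45, Taxon47, Taxon48, Taxon63, which are not in the proposed group, so the group is not monophyletic.

No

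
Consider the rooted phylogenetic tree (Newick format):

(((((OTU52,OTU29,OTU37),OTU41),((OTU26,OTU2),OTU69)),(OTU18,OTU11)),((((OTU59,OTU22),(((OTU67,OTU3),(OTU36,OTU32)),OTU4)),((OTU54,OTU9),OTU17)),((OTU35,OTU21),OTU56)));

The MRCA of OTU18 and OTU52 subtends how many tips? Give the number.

The MRCA of OTU18 and OTU52 is the node subtending ((((OTU52,OTU29,OTU37),OTU41),((OTU26,OTU2),OTU69)),(OTU18,OTU11)).
That clade contains 9 terminal taxa: OTU11, OTU18, OTU2, OTU26, OTU29, OTU37, OTU41, OTU52, OTU69.

9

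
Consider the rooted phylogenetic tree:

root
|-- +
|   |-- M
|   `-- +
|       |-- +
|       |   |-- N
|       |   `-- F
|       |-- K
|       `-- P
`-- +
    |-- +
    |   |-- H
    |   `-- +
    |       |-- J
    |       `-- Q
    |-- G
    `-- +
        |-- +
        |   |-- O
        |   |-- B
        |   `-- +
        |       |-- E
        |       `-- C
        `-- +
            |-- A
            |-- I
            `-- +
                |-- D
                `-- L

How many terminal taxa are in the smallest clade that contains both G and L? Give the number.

12

The MRCA of G and L is the node subtending ((H,(J,Q)),G,((O,B,(E,C)),(A,I,(D,L)))).
That clade contains 12 terminal taxa: A, B, C, D, E, G, H, I, J, L, O, Q.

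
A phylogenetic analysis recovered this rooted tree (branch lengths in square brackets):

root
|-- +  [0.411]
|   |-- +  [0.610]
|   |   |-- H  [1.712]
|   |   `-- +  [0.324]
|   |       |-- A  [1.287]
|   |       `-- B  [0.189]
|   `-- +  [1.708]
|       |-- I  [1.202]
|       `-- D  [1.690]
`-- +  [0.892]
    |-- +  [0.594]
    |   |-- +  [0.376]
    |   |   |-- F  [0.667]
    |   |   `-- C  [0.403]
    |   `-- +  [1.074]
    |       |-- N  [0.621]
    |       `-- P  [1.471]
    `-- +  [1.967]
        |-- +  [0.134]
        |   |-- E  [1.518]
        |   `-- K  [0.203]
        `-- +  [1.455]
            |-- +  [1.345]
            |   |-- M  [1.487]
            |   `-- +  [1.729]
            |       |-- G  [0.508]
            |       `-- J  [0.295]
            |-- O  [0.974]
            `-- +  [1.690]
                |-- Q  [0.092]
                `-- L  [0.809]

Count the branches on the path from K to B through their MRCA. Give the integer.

The MRCA of K and B is the root of the tree.
From K up to that node: 4 branches. From B up to the same node: 4 branches. Total: 4 + 4 = 8.

8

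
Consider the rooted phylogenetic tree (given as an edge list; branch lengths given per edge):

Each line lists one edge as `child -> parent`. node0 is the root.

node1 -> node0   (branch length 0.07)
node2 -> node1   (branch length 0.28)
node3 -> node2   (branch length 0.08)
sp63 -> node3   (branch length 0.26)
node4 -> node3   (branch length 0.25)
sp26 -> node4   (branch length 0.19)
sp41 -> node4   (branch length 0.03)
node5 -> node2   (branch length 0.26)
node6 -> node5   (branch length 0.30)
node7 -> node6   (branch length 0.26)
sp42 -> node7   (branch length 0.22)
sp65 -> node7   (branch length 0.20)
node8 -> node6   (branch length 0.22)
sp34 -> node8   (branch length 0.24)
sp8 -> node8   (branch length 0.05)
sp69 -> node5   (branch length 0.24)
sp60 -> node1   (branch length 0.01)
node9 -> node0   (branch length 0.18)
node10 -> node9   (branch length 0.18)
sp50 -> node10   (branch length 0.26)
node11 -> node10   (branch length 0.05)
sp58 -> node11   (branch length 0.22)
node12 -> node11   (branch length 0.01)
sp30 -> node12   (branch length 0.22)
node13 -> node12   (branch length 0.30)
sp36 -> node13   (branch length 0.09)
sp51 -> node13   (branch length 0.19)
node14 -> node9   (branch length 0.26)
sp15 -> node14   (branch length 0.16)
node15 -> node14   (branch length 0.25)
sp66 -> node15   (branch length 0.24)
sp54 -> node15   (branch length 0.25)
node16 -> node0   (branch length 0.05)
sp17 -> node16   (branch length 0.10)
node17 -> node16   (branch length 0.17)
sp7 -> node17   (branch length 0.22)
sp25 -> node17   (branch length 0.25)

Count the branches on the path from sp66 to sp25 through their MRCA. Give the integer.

The MRCA of sp66 and sp25 is the root of the tree.
From sp66 up to that node: 4 branches. From sp25 up to the same node: 3 branches. Total: 4 + 3 = 7.

7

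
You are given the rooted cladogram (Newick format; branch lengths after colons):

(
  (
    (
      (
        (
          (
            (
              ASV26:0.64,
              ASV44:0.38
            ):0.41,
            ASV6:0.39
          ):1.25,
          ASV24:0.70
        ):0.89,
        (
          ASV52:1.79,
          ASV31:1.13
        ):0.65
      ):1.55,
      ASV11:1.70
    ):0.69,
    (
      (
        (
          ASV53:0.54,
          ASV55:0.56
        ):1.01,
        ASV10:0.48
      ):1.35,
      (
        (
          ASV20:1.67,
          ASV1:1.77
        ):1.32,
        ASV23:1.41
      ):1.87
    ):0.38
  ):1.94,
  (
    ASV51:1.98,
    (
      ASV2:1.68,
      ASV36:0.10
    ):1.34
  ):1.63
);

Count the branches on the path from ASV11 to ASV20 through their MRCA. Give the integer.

The MRCA of ASV11 and ASV20 is the node subtending ((((((ASV26,ASV44),ASV6),ASV24),(ASV52,ASV31)),ASV11),(((ASV53,ASV55),ASV10),((ASV20,ASV1),ASV23))).
From ASV11 up to that node: 2 branches. From ASV20 up to the same node: 4 branches. Total: 2 + 4 = 6.

6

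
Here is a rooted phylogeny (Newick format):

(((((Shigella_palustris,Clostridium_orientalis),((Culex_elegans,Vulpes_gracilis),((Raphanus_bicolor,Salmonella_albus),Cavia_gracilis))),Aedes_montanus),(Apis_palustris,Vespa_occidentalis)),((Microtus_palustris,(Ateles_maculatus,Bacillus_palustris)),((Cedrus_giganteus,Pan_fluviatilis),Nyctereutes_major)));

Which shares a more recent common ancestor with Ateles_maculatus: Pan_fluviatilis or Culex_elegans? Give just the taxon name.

Pan_fluviatilis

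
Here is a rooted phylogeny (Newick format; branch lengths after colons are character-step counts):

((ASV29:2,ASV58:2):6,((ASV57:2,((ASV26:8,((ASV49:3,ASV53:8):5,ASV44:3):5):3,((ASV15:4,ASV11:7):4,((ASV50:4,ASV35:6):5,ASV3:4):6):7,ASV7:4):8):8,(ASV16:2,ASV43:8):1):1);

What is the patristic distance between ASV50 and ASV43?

The path runs ASV50 → … → MRCA → … → ASV43; the MRCA is the node subtending ((ASV57,((ASV26,((ASV49,ASV53),ASV44)),((ASV15,ASV11),((ASV50,ASV35),ASV3)),ASV7)),(ASV16,ASV43)).
Branch lengths along that path: 4 + 5 + 6 + 7 + 8 + 8 + 1 + 8 = 47.

47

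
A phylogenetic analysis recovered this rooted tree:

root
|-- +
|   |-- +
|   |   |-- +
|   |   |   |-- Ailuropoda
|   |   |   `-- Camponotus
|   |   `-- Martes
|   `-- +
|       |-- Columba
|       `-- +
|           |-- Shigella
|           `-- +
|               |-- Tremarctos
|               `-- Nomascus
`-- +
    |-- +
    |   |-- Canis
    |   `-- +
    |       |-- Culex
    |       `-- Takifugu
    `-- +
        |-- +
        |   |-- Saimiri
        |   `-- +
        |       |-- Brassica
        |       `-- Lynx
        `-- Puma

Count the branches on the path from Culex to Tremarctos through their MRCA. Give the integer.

The MRCA of Culex and Tremarctos is the root of the tree.
From Culex up to that node: 4 branches. From Tremarctos up to the same node: 5 branches. Total: 4 + 5 = 9.

9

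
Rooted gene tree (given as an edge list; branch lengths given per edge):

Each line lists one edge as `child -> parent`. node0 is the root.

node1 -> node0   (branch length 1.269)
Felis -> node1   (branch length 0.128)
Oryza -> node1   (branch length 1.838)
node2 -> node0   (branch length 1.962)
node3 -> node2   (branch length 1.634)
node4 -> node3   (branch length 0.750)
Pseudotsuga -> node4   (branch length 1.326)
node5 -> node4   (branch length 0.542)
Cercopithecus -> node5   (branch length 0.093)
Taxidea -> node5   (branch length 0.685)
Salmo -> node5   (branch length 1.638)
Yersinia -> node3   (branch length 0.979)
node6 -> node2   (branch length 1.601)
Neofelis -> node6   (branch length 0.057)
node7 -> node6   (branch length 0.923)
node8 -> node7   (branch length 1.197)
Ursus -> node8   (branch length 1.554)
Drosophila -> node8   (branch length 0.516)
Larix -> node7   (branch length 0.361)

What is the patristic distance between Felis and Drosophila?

7.596

The path runs Felis → … → MRCA → … → Drosophila; the MRCA is the root of the tree.
Branch lengths along that path: 0.128 + 1.269 + 1.962 + 1.601 + 0.923 + 1.197 + 0.516 = 7.596.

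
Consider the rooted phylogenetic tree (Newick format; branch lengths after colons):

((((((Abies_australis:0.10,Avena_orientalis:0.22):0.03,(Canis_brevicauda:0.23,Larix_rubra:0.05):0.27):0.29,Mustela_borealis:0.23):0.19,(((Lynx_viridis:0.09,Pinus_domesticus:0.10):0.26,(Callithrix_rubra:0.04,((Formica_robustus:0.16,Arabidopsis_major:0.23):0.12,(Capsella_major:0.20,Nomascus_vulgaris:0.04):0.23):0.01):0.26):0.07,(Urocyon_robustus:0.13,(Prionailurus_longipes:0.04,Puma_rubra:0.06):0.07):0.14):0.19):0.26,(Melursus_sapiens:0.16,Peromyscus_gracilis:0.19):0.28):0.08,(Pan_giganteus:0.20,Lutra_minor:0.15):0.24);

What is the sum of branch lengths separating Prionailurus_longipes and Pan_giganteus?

1.22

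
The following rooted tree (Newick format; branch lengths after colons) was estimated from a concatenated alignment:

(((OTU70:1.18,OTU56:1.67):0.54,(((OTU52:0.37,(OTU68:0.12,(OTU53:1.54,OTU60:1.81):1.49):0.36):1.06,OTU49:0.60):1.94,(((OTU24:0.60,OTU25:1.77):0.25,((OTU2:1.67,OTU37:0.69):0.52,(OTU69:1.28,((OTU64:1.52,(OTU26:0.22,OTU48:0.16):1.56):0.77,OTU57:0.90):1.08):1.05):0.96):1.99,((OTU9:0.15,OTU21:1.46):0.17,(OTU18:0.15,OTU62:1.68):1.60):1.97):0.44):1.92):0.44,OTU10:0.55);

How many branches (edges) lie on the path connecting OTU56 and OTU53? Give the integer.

8

The MRCA of OTU56 and OTU53 is the node subtending ((OTU70,OTU56),(((OTU52,(OTU68,(OTU53,OTU60))),OTU49),(((OTU24,OTU25),((OTU2,OTU37),(OTU69,((OTU64,(OTU26,OTU48)),OTU57)))),((OTU9,OTU21),(OTU18,OTU62))))).
From OTU56 up to that node: 2 branches. From OTU53 up to the same node: 6 branches. Total: 2 + 6 = 8.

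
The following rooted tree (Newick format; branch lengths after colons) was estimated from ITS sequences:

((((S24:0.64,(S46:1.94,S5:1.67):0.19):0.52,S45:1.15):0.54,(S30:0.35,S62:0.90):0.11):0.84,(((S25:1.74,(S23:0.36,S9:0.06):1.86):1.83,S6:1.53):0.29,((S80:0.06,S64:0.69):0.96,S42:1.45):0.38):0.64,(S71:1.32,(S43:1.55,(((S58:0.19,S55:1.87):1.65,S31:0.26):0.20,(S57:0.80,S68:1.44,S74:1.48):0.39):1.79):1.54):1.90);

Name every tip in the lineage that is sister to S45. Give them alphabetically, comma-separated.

S24, S46, S5

S45 attaches to the tree at the node subtending ((S24,(S46,S5)),S45).
The other lineage descending from that same node — the sister group — is (S24,(S46,S5)); its 3 tips in alphabetical order are the answer.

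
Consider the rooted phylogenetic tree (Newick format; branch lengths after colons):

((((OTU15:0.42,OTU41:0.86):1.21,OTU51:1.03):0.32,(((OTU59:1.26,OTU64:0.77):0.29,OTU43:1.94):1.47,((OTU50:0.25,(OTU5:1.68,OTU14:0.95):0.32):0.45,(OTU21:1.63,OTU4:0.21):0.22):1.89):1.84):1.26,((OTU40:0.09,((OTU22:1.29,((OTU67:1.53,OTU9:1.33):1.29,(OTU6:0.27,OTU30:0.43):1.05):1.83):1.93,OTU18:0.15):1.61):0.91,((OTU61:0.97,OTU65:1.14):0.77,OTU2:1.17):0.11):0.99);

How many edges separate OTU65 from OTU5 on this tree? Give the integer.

The MRCA of OTU65 and OTU5 is the root of the tree.
From OTU65 up to that node: 4 branches. From OTU5 up to the same node: 6 branches. Total: 4 + 6 = 10.

10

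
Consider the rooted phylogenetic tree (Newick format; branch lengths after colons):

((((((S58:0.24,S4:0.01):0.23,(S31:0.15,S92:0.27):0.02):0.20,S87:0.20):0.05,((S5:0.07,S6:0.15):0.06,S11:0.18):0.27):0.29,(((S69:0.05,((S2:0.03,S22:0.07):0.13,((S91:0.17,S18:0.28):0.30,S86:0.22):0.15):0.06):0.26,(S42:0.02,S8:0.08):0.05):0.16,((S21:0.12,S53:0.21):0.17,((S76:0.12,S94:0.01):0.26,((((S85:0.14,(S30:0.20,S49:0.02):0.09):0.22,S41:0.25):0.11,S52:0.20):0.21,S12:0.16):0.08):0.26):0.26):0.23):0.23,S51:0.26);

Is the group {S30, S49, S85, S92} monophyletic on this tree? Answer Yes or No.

The MRCA of the listed taxa subtends (((((S58,S4),(S31,S92)),S87),((S5,S6),S11)),(((S69,((S2,S22),((S91,S18),S86))),(S42,S8)),((S21,S53),((S76,S94),((((S85,(S30,S49)),S41),S52),S12))))).
That clade also contains S11, S12, S18, S2, S21, S22, S31, S4, S41, S42, S5, S52, S53, S58, S6, S69, S76, S8, S86, S87, S91, S94, which are not in the proposed group, so the group is not monophyletic.

No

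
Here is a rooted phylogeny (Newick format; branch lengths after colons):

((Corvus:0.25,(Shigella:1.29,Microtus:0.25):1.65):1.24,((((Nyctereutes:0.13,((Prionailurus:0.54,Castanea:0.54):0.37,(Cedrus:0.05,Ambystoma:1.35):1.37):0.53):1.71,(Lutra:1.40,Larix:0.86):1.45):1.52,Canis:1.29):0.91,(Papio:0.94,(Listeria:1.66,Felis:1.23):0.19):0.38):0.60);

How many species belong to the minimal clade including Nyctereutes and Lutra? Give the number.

7

The MRCA of Nyctereutes and Lutra is the node subtending ((Nyctereutes,((Prionailurus,Castanea),(Cedrus,Ambystoma))),(Lutra,Larix)).
That clade contains 7 terminal taxa: Ambystoma, Castanea, Cedrus, Larix, Lutra, Nyctereutes, Prionailurus.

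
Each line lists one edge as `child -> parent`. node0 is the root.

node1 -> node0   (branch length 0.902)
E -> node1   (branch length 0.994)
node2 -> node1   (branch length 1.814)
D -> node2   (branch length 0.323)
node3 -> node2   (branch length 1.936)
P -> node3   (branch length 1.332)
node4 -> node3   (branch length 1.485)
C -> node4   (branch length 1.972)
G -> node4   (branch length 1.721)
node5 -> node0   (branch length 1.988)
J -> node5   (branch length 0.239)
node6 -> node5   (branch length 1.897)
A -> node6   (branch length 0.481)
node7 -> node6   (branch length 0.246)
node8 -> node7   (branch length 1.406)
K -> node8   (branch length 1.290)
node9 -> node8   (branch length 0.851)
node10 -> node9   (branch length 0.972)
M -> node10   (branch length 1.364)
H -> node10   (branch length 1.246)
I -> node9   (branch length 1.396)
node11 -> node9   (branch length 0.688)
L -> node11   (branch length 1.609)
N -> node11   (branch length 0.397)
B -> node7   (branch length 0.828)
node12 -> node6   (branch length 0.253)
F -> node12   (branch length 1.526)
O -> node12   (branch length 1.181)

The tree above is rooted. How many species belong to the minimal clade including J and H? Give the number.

The MRCA of J and H is the node subtending (J,(A,((K,((M,H),I,(L,N))),B),(F,O))).
That clade contains 11 terminal taxa: A, B, F, H, I, J, K, L, M, N, O.

11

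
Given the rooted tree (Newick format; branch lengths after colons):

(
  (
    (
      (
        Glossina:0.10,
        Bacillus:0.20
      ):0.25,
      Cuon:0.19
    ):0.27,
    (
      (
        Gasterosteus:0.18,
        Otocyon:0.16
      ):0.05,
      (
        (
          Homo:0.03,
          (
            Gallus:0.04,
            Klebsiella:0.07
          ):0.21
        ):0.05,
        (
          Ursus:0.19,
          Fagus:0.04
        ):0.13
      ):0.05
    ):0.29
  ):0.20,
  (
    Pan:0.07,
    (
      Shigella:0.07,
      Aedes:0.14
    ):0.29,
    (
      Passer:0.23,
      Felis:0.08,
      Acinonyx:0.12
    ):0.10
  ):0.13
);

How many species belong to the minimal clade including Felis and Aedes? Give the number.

6

The MRCA of Felis and Aedes is the node subtending (Pan,(Shigella,Aedes),(Passer,Felis,Acinonyx)).
That clade contains 6 terminal taxa: Acinonyx, Aedes, Felis, Pan, Passer, Shigella.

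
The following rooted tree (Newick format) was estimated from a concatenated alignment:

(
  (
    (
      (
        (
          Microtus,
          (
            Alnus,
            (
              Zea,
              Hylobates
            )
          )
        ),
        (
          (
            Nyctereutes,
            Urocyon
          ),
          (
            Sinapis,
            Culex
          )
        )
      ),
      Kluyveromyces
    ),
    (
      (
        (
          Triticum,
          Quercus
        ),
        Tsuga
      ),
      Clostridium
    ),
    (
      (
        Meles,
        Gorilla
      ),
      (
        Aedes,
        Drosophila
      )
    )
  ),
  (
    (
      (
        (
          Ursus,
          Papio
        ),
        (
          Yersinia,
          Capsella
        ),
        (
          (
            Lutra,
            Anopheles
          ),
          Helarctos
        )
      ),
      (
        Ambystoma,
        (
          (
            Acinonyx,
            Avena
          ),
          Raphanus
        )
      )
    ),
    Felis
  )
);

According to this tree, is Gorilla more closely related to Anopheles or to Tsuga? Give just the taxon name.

The MRCA of Gorilla and Tsuga subtends ((((Microtus,(Alnus,(Zea,Hylobates))),((Nyctereutes,Urocyon),(Sinapis,Culex))),Kluyveromyces),(((Triticum,Quercus),Tsuga),Clostridium),((Meles,Gorilla),(Aedes,Drosophila))) (17 taxa).
The MRCA of Gorilla and Anopheles is the root, subtending the entire tree (29 taxa).
The first is nested inside the second, so Gorilla shares a more recent common ancestor with Tsuga.

Tsuga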